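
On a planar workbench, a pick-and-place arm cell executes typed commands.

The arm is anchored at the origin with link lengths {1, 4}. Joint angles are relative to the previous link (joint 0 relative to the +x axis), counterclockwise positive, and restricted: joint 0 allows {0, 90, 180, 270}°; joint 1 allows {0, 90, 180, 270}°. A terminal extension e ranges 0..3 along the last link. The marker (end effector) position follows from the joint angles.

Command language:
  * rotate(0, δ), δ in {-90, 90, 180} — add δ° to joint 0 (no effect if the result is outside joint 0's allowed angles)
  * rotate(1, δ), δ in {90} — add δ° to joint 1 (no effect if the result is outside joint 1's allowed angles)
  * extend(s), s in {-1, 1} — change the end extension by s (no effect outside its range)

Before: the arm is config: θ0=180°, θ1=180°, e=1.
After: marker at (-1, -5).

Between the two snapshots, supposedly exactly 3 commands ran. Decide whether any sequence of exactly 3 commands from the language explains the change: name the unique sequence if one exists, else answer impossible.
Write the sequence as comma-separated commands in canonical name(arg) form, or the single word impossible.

rotate(1, 90), rotate(1, 90), rotate(1, 90)

from: config: θ0=180°, θ1=180°, e=1
step 1 (rotate(1, 90)): config: θ0=180°, θ1=270°, e=1
step 2 (rotate(1, 90)): config: θ0=180°, θ1=0°, e=1
step 3 (rotate(1, 90)): config: θ0=180°, θ1=90°, e=1
all 216 alternatives checked — unique.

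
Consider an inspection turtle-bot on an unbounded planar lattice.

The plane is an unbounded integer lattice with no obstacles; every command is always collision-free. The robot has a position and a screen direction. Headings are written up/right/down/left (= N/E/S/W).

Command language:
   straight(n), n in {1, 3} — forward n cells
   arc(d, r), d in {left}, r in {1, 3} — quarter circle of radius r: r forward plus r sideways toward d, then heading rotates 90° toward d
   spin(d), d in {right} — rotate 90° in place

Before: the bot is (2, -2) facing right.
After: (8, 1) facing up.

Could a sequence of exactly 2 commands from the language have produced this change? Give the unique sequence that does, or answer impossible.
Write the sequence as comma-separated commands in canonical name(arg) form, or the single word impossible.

key: order matters: swapping straight(3) and arc(left, 3) lands elsewhere
from: (2, -2) facing right
step 1 (straight(3)): (5, -2) facing right
step 2 (arc(left, 3)): (8, 1) facing up
all 25 alternatives checked — unique.

straight(3), arc(left, 3)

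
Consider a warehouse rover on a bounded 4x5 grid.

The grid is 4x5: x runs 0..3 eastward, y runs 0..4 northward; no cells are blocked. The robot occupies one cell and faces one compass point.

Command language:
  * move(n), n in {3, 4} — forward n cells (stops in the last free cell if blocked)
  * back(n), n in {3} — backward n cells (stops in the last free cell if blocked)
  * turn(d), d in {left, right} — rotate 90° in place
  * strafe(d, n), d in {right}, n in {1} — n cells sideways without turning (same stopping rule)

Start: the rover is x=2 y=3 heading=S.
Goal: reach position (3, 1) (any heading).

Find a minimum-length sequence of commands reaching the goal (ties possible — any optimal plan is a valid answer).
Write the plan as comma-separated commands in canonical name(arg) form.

begin: x=2 y=3 heading=S
1. back(3) → x=2 y=4 heading=S
2. move(3) → x=2 y=1 heading=S
3. turn(right) → x=2 y=1 heading=W
4. back(3) → x=3 y=1 heading=W
nothing shorter than 4 reaches the goal.

back(3), move(3), turn(right), back(3)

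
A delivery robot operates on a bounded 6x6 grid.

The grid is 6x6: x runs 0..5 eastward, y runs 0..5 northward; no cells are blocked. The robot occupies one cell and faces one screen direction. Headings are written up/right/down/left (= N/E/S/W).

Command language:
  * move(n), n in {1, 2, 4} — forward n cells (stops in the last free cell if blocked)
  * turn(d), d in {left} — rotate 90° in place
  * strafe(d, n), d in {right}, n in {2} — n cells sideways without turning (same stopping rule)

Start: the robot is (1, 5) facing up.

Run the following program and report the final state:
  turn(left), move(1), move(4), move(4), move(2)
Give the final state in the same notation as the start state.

t0: (1, 5) facing up
step 1 (turn(left)): (1, 5) facing left
step 2 (move(1)): (0, 5) facing left
step 3 (move(4)): (0, 5) facing left
step 4 (move(4)): (0, 5) facing left
step 5 (move(2)): (0, 5) facing left

(0, 5) facing left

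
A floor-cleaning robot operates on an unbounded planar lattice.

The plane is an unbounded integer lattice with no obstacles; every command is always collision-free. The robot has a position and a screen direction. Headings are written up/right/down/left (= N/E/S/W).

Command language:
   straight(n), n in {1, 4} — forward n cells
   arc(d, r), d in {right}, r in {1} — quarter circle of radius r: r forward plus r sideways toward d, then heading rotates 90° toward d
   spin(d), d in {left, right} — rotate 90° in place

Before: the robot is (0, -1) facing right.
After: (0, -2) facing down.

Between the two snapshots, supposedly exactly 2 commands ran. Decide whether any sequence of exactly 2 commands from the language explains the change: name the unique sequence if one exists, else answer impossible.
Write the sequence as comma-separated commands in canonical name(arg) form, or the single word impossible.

spin(right), straight(1)

key: position moved to (0,-2) AND the heading swung to S — translation plus rotation needed
start: (0, -1) facing right
step 1 (spin(right)): (0, -1) facing down
step 2 (straight(1)): (0, -2) facing down
uniquely the one of 25 2-step routes that fits.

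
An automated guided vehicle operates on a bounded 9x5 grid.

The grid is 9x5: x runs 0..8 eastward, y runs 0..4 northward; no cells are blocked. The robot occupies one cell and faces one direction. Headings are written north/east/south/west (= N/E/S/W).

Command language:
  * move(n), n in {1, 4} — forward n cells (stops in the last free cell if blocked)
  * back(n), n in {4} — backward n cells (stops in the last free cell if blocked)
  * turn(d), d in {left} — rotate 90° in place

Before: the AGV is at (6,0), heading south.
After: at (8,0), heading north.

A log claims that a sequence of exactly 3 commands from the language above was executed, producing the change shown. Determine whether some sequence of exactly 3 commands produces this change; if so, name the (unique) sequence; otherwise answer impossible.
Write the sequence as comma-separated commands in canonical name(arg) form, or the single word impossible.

turn(left), move(4), turn(left)

key: position moved to (8,0) AND the heading swung to N — translation plus rotation needed
t0: at (6,0), heading south
step 1 (turn(left)): at (6,0), heading east
step 2 (move(4)): at (8,0), heading east
step 3 (turn(left)): at (8,0), heading north
all 64 alternatives checked — unique.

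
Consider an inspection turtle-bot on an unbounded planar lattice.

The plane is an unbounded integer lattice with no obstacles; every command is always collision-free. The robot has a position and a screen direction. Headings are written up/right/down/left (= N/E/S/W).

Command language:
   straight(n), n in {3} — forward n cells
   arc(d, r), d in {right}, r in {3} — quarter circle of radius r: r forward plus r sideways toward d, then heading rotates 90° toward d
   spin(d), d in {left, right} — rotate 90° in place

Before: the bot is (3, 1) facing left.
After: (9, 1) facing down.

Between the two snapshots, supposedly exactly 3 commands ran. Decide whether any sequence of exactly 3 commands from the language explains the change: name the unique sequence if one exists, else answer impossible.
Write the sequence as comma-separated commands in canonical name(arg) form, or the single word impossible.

spin(right), arc(right, 3), arc(right, 3)

key: order matters: swapping spin(right) and arc(right, 3) lands elsewhere
t0: (3, 1) facing left
1. spin(right) → (3, 1) facing up
2. arc(right, 3) → (6, 4) facing right
3. arc(right, 3) → (9, 1) facing down
all 64 alternatives checked — unique.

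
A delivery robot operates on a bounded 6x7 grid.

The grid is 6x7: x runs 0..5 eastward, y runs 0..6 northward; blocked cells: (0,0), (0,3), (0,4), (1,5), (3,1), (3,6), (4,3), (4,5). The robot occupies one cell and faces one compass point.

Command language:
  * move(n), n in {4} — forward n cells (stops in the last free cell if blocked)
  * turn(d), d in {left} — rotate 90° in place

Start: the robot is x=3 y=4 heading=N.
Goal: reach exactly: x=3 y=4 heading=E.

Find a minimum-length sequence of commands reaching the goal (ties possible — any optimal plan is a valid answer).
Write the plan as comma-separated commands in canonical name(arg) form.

turn(left), turn(left), turn(left)

from: x=3 y=4 heading=N
t=1 turn(left) ⇒ x=3 y=4 heading=W
t=2 turn(left) ⇒ x=3 y=4 heading=S
t=3 turn(left) ⇒ x=3 y=4 heading=E
shorter routes all fall short; 3 is best.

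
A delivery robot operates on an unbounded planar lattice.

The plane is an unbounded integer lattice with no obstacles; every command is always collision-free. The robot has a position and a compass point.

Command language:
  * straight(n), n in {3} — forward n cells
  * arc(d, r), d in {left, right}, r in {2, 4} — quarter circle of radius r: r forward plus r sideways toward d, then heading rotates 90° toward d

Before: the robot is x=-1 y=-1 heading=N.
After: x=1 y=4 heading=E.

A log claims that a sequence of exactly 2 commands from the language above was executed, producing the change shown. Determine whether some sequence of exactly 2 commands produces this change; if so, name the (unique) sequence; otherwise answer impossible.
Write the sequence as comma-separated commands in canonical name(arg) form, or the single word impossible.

straight(3), arc(right, 2)

key: running arc(right, 2) before straight(3) would end elsewhere — order is forced
begin: x=-1 y=-1 heading=N
[1] after straight(3): x=-1 y=2 heading=N
[2] after arc(right, 2): x=1 y=4 heading=E
no rival 2-sequence matches.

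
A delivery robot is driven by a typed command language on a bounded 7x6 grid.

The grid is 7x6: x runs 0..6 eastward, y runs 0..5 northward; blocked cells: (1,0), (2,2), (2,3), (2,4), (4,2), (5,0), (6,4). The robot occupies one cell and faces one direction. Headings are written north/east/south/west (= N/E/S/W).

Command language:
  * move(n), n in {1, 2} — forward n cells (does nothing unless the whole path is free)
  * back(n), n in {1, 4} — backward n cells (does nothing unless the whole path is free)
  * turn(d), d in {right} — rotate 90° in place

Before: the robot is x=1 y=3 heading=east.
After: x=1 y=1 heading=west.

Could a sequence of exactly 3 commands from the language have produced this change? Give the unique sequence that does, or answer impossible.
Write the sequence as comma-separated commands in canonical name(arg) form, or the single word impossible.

key: cell and facing (now W) both changed — the 3 commands mix motion and turning
start: x=1 y=3 heading=east
t=1 turn(right) ⇒ x=1 y=3 heading=south
t=2 move(2) ⇒ x=1 y=1 heading=south
t=3 turn(right) ⇒ x=1 y=1 heading=west
no rival 3-sequence matches.

turn(right), move(2), turn(right)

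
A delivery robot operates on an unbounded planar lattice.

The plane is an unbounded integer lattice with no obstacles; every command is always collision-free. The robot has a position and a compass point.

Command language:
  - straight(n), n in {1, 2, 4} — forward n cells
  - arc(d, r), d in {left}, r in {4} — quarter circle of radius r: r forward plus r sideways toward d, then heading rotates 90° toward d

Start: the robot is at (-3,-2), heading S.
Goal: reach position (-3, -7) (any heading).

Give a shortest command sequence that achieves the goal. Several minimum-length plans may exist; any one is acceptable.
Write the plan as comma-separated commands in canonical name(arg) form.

start: at (-3,-2), heading S
t=1 straight(1) ⇒ at (-3,-3), heading S
t=2 straight(4) ⇒ at (-3,-7), heading S
shorter routes all fall short; 2 is best.

straight(1), straight(4)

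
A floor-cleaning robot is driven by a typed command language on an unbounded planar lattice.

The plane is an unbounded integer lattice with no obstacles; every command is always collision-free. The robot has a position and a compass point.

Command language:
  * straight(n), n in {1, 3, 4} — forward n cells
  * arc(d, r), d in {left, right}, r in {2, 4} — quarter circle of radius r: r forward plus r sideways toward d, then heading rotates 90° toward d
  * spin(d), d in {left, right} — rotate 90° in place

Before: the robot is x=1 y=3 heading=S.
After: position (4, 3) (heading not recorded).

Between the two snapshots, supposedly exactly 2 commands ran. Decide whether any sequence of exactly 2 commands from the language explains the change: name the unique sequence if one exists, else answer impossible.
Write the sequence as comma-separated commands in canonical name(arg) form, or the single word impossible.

spin(left), straight(3)

key: order matters: swapping spin(left) and straight(3) lands elsewhere
begin: x=1 y=3 heading=S
step 1 (spin(left)): x=1 y=3 heading=E
step 2 (straight(3)): x=4 y=3 heading=E
no rival 2-sequence matches.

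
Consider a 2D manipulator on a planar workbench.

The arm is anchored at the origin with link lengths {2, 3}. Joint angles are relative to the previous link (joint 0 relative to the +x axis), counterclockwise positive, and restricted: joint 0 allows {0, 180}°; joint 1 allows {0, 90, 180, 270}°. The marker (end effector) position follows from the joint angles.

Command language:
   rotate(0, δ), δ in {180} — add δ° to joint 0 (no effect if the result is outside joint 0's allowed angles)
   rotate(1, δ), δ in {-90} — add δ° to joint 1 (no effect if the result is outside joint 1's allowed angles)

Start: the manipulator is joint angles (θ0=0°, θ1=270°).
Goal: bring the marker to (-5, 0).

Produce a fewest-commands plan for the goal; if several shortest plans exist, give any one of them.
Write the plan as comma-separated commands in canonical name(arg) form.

initial: joint angles (θ0=0°, θ1=270°)
t=1 rotate(0, 180) ⇒ joint angles (θ0=180°, θ1=270°)
t=2 rotate(1, -90) ⇒ joint angles (θ0=180°, θ1=180°)
t=3 rotate(1, -90) ⇒ joint angles (θ0=180°, θ1=90°)
t=4 rotate(1, -90) ⇒ joint angles (θ0=180°, θ1=0°)
no 3-step plan works, so 4 is optimal.

rotate(0, 180), rotate(1, -90), rotate(1, -90), rotate(1, -90)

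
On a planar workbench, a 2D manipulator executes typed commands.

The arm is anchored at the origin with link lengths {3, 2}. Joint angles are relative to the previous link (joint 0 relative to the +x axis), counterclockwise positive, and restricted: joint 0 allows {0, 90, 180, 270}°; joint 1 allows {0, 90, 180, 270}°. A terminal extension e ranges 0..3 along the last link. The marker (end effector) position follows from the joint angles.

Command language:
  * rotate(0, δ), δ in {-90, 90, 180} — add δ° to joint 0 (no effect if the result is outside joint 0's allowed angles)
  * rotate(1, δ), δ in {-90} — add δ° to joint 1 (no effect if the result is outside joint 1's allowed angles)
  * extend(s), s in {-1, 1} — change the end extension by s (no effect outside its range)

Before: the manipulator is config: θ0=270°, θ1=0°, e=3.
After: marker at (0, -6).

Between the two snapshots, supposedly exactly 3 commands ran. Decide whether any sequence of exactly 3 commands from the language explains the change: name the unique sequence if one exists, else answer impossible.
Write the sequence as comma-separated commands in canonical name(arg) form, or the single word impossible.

key: order matters: swapping extend(1) and extend(-1) lands elsewhere
t0: config: θ0=270°, θ1=0°, e=3
t=1 extend(1) ⇒ config: θ0=270°, θ1=0°, e=3
t=2 extend(-1) ⇒ config: θ0=270°, θ1=0°, e=2
t=3 extend(-1) ⇒ config: θ0=270°, θ1=0°, e=1
no other 3-command option fits: unique.

extend(1), extend(-1), extend(-1)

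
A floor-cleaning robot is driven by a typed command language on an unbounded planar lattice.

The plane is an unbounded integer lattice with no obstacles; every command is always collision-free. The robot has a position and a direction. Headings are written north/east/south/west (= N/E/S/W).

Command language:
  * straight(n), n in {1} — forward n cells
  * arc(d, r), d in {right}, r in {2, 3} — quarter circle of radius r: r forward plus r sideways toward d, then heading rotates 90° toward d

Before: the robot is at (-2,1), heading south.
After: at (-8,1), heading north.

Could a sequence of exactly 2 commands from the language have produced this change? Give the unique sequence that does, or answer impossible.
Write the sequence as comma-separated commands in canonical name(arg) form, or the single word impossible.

arc(right, 3), arc(right, 3)

key: position moved to (-8,1) AND the heading swung to N — translation plus rotation needed
t0: at (-2,1), heading south
t=1 arc(right, 3) ⇒ at (-5,-2), heading west
t=2 arc(right, 3) ⇒ at (-8,1), heading north
no other 2-command option fits: unique.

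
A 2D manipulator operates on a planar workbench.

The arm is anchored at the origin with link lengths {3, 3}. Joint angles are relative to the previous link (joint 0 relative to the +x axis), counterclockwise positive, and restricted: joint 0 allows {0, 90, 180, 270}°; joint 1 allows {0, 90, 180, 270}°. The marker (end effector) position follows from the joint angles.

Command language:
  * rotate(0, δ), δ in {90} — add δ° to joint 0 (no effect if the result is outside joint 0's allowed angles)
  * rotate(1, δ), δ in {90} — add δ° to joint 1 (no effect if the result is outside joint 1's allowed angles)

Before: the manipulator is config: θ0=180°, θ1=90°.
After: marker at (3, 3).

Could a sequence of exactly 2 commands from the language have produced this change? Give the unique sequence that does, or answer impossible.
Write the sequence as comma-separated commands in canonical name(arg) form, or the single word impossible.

t0: config: θ0=180°, θ1=90°
step 1 (rotate(0, 90)): config: θ0=270°, θ1=90°
step 2 (rotate(0, 90)): config: θ0=0°, θ1=90°
all 4 alternatives checked — unique.

rotate(0, 90), rotate(0, 90)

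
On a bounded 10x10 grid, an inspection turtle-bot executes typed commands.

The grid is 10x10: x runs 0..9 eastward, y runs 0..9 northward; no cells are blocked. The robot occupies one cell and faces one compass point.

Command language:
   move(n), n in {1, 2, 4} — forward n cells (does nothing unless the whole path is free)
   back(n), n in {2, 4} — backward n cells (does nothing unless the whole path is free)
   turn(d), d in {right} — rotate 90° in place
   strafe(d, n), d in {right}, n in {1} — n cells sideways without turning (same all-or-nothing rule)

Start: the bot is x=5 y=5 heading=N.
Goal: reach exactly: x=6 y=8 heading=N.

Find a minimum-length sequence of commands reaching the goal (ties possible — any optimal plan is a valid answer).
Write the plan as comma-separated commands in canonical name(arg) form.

move(1), strafe(right, 1), move(2)

start: x=5 y=5 heading=N
t=1 move(1) ⇒ x=5 y=6 heading=N
t=2 strafe(right, 1) ⇒ x=6 y=6 heading=N
t=3 move(2) ⇒ x=6 y=8 heading=N
no 2-step plan works, so 3 is optimal.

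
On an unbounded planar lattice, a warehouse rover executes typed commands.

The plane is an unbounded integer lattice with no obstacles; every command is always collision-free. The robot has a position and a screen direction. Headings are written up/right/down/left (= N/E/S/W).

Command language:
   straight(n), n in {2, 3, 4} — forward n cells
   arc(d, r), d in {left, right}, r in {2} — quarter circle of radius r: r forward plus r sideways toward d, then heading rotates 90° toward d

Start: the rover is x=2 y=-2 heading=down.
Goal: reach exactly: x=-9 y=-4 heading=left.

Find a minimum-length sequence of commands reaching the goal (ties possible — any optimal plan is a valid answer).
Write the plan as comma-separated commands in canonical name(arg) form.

begin: x=2 y=-2 heading=down
t=1 arc(right, 2) ⇒ x=0 y=-4 heading=left
t=2 straight(2) ⇒ x=-2 y=-4 heading=left
t=3 straight(4) ⇒ x=-6 y=-4 heading=left
t=4 straight(3) ⇒ x=-9 y=-4 heading=left
no 3-step plan works, so 4 is optimal.

arc(right, 2), straight(2), straight(4), straight(3)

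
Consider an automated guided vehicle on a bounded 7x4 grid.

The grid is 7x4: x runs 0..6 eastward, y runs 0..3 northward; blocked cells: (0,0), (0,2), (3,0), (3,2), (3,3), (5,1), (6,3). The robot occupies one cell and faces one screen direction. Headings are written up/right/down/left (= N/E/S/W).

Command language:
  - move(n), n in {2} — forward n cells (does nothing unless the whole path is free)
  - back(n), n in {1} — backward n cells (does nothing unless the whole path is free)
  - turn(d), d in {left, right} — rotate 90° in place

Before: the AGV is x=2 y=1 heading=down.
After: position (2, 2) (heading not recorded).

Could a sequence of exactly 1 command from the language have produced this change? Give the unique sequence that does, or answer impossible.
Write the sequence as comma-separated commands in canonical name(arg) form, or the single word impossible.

back(1)

from: x=2 y=1 heading=down
t=1 back(1) ⇒ x=2 y=2 heading=down
no rival 1-sequence matches.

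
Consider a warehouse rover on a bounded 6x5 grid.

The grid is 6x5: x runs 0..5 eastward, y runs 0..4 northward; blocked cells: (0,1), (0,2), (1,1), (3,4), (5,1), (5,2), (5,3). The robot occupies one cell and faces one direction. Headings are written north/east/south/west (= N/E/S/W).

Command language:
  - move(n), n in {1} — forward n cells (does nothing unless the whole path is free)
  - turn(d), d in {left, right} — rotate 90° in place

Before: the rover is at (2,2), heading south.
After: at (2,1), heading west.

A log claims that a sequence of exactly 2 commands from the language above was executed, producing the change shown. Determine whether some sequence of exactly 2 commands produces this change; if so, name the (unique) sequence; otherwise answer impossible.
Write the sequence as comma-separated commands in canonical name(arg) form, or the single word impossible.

move(1), turn(right)

key: order matters: swapping move(1) and turn(right) lands elsewhere
start: at (2,2), heading south
t=1 move(1) ⇒ at (2,1), heading south
t=2 turn(right) ⇒ at (2,1), heading west
uniquely the one of 9 2-step routes that fits.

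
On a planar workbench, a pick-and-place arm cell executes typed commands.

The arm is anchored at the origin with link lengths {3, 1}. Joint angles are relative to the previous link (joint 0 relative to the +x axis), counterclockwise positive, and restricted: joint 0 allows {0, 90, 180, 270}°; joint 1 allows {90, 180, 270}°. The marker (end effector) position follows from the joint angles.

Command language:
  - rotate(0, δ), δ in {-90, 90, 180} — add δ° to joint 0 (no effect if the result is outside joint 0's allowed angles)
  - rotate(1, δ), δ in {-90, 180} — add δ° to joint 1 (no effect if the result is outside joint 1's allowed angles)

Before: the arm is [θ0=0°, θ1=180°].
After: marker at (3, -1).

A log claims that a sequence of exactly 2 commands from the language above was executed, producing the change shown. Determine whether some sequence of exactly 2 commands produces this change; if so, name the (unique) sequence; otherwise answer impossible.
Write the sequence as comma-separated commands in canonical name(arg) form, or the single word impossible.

rotate(1, -90), rotate(1, 180)

key: order matters: swapping rotate(1, -90) and rotate(1, 180) lands elsewhere
from: [θ0=0°, θ1=180°]
t=1 rotate(1, -90) ⇒ [θ0=0°, θ1=90°]
t=2 rotate(1, 180) ⇒ [θ0=0°, θ1=270°]
all 25 alternatives checked — unique.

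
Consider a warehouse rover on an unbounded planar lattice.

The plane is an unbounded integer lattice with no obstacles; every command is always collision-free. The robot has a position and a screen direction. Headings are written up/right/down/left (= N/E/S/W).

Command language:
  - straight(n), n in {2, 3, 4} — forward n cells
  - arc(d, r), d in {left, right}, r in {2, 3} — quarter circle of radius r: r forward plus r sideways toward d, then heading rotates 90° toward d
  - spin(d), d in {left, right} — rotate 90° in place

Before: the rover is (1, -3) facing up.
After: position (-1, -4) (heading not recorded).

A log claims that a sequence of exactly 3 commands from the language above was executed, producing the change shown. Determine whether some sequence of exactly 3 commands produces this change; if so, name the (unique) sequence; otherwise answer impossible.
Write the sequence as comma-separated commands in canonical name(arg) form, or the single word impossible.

arc(left, 2), spin(left), straight(3)

key: running straight(3) before arc(left, 2) would end elsewhere — order is forced
t0: (1, -3) facing up
step 1 (arc(left, 2)): (-1, -1) facing left
step 2 (spin(left)): (-1, -1) facing down
step 3 (straight(3)): (-1, -4) facing down
all 729 alternatives checked — unique.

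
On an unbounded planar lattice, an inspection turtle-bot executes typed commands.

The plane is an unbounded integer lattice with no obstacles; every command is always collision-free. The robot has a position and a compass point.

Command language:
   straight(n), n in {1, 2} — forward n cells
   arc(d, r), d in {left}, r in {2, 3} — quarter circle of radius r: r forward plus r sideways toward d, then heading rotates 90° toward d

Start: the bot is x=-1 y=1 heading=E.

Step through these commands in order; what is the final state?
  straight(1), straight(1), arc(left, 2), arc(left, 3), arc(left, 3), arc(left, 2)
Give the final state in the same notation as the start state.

start: x=-1 y=1 heading=E
step 1 (straight(1)): x=0 y=1 heading=E
step 2 (straight(1)): x=1 y=1 heading=E
step 3 (arc(left, 2)): x=3 y=3 heading=N
step 4 (arc(left, 3)): x=0 y=6 heading=W
step 5 (arc(left, 3)): x=-3 y=3 heading=S
step 6 (arc(left, 2)): x=-1 y=1 heading=E

x=-1 y=1 heading=E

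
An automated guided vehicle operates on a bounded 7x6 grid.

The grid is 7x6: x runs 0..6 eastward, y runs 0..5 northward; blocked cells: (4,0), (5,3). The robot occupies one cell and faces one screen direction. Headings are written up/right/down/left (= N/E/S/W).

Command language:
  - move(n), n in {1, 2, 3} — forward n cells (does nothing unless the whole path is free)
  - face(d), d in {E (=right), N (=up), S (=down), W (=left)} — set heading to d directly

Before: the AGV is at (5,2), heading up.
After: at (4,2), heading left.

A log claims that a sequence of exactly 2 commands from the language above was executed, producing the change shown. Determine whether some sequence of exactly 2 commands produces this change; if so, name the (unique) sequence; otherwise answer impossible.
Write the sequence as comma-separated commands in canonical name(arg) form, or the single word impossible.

face(W), move(1)

key: running move(1) before face(W) would end elsewhere — order is forced
start: at (5,2), heading up
1. face(W) → at (5,2), heading left
2. move(1) → at (4,2), heading left
no rival 2-sequence matches.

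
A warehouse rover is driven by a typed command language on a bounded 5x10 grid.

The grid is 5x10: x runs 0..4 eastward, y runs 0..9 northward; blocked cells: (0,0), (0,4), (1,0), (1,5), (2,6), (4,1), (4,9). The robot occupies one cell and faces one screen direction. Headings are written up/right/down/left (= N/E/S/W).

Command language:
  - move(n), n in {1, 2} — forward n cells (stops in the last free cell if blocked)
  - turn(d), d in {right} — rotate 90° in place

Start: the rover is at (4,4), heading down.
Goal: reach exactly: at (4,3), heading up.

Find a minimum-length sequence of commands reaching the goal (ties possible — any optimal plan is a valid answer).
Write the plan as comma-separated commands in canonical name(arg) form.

t0: at (4,4), heading down
step 1 (move(1)): at (4,3), heading down
step 2 (turn(right)): at (4,3), heading left
step 3 (turn(right)): at (4,3), heading up
no 2-step plan works, so 3 is optimal.

move(1), turn(right), turn(right)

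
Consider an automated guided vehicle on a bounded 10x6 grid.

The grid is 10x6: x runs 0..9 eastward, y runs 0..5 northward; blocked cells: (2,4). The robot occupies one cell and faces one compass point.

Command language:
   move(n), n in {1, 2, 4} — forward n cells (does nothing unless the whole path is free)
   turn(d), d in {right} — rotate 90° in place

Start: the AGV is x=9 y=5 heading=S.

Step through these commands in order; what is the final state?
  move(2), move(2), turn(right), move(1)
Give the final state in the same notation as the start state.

x=8 y=1 heading=W

begin: x=9 y=5 heading=S
step 1 (move(2)): x=9 y=3 heading=S
step 2 (move(2)): x=9 y=1 heading=S
step 3 (turn(right)): x=9 y=1 heading=W
step 4 (move(1)): x=8 y=1 heading=W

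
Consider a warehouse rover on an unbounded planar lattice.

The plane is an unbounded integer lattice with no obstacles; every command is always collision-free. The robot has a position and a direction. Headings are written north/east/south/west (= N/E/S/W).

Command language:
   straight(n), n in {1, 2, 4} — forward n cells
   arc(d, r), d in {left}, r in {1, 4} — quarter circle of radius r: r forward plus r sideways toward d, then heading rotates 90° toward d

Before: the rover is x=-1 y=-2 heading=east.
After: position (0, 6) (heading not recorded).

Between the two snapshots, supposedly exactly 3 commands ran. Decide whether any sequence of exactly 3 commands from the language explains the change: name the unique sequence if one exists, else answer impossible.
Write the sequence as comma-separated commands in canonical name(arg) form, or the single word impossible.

straight(1), arc(left, 4), arc(left, 4)

key: order matters: swapping straight(1) and arc(left, 4) lands elsewhere
initial: x=-1 y=-2 heading=east
step 1 (straight(1)): x=0 y=-2 heading=east
step 2 (arc(left, 4)): x=4 y=2 heading=north
step 3 (arc(left, 4)): x=0 y=6 heading=west
uniquely the one of 125 3-step routes that fits.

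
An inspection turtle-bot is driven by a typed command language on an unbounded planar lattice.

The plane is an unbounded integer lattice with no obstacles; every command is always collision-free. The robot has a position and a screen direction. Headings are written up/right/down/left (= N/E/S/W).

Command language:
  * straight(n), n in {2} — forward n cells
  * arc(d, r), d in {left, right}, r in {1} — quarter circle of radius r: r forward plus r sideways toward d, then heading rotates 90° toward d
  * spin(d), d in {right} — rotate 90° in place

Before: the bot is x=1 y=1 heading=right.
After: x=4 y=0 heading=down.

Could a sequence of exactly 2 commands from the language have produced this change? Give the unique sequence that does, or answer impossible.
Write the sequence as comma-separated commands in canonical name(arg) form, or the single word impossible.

straight(2), arc(right, 1)

key: cell and facing (now S) both changed — the 2 commands mix motion and turning
t0: x=1 y=1 heading=right
t=1 straight(2) ⇒ x=3 y=1 heading=right
t=2 arc(right, 1) ⇒ x=4 y=0 heading=down
all 16 alternatives checked — unique.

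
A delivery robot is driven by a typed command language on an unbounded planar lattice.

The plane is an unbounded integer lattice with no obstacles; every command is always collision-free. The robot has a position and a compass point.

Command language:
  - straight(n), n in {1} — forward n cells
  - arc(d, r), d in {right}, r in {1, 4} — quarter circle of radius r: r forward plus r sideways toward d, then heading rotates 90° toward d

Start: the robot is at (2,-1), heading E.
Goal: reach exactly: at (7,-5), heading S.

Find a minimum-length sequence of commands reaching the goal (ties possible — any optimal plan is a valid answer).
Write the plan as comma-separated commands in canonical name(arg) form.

initial: at (2,-1), heading E
[1] after straight(1): at (3,-1), heading E
[2] after arc(right, 4): at (7,-5), heading S
nothing shorter than 2 reaches the goal.

straight(1), arc(right, 4)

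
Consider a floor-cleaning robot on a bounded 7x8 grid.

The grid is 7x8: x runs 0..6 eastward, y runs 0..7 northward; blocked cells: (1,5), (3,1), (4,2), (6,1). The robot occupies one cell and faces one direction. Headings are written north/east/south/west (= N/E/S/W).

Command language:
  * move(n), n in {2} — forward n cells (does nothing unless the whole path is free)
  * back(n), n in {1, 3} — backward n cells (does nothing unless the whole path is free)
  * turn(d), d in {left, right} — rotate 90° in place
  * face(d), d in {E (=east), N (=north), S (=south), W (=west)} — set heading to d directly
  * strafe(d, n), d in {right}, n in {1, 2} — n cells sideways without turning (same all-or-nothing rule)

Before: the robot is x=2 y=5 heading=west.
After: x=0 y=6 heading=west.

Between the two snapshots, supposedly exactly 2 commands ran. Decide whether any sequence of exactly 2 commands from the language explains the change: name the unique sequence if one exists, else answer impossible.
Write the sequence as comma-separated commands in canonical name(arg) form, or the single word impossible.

strafe(right, 1), move(2)

key: running move(2) before strafe(right, 1) would end elsewhere — order is forced
start: x=2 y=5 heading=west
t=1 strafe(right, 1) ⇒ x=2 y=6 heading=west
t=2 move(2) ⇒ x=0 y=6 heading=west
no other 2-command option fits: unique.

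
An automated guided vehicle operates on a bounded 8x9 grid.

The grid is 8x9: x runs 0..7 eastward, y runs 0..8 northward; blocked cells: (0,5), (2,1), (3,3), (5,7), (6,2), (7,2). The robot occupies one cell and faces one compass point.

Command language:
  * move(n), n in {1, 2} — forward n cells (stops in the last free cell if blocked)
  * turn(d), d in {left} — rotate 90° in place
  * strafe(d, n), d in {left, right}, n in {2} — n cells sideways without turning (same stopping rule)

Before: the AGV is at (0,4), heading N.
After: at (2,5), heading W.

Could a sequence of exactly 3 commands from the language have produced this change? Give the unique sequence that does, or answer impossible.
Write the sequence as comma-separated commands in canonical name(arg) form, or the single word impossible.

key: running turn(left) before strafe(right, 2) would end elsewhere — order is forced
from: at (0,4), heading N
1. strafe(right, 2) → at (2,4), heading N
2. move(1) → at (2,5), heading N
3. turn(left) → at (2,5), heading W
uniquely the one of 125 3-step routes that fits.

strafe(right, 2), move(1), turn(left)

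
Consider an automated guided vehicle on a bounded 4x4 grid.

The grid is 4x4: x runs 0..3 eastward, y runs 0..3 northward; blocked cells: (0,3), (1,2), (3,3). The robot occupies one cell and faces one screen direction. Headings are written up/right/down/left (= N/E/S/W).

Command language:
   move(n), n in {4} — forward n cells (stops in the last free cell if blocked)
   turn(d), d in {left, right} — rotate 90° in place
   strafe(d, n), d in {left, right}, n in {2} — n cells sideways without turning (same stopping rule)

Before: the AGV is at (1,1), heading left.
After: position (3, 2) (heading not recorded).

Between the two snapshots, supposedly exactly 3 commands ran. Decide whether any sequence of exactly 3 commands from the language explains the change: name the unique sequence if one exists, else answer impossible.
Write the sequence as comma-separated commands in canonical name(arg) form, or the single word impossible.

turn(right), strafe(right, 2), move(4)

key: order matters: swapping turn(right) and move(4) lands elsewhere
initial: at (1,1), heading left
step 1 (turn(right)): at (1,1), heading up
step 2 (strafe(right, 2)): at (3,1), heading up
step 3 (move(4)): at (3,2), heading up
no rival 3-sequence matches.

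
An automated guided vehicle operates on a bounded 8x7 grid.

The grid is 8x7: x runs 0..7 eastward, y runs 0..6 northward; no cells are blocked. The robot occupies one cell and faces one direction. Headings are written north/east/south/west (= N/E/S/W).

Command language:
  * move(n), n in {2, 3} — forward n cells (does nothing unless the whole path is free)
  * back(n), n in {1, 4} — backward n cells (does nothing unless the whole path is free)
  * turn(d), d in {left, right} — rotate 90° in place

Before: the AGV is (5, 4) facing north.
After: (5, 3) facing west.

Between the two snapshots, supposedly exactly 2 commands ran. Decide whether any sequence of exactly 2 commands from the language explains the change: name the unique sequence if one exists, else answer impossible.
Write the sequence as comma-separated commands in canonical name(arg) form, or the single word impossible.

back(1), turn(left)

key: position moved to (5,3) AND the heading swung to W — translation plus rotation needed
start: (5, 4) facing north
1. back(1) → (5, 3) facing north
2. turn(left) → (5, 3) facing west
no other 2-command option fits: unique.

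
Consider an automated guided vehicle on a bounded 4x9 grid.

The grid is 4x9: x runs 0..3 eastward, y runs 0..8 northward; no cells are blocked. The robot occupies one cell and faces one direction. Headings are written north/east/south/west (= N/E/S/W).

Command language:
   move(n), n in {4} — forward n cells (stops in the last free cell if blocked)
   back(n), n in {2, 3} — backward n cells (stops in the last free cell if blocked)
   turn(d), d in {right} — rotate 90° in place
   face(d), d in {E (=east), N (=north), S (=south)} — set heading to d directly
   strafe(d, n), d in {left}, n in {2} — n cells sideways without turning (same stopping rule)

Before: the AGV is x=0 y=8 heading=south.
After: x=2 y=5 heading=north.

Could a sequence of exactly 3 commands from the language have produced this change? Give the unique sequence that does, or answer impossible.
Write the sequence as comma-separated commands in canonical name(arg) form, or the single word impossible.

key: position moved to (2,5) AND the heading swung to N — translation plus rotation needed
t0: x=0 y=8 heading=south
1. strafe(left, 2) → x=2 y=8 heading=south
2. face(N) → x=2 y=8 heading=north
3. back(3) → x=2 y=5 heading=north
all 512 alternatives checked — unique.

strafe(left, 2), face(N), back(3)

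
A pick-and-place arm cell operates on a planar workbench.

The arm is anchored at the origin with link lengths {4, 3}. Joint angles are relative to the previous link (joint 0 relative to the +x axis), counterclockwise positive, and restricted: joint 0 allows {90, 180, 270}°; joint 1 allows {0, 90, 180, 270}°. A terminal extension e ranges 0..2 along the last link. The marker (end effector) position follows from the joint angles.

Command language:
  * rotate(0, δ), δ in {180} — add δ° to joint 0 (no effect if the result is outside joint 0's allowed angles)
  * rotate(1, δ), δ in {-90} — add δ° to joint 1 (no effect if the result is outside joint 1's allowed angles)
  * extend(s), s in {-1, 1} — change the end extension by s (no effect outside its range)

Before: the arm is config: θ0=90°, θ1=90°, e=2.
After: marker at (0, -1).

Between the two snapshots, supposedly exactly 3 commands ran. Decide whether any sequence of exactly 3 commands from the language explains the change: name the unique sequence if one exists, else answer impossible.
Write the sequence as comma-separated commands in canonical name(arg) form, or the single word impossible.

rotate(1, -90), rotate(1, -90), rotate(1, -90)

start: config: θ0=90°, θ1=90°, e=2
t=1 rotate(1, -90) ⇒ config: θ0=90°, θ1=0°, e=2
t=2 rotate(1, -90) ⇒ config: θ0=90°, θ1=270°, e=2
t=3 rotate(1, -90) ⇒ config: θ0=90°, θ1=180°, e=2
uniquely the one of 64 3-step routes that fits.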